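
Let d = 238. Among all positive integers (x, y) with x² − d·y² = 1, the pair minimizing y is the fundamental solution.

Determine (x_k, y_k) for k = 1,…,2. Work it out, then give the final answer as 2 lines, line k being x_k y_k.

√238 = [15; 2,2,1,14,1,2,2,30, …], period ℓ=8 (even) → k=7
step 0: (15, 1)  from 15·(1,0) + (0,1)
…
step 3: (108, 7)  from 1·(77,5) + (31,2)
…
step 6: (4983, 323)  from 2·(1697,110) + (1589,103)
step 7: (11663, 756)  from 2·(4983,323) + (1697,110)
(x₁, y₁) = (11663, 756);  11663² − 238·756² = 1 ✓
k=2:  x_2 = 11663·11663+238·756·756 = 272051137,  y_2 = 11663·756+756·11663 = 17634456

11663 756
272051137 17634456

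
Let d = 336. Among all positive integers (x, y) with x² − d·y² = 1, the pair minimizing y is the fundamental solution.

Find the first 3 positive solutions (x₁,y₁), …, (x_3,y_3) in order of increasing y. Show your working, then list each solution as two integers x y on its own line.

55 3
6049 330
665335 36297

√336 → a₀=18, period (3,36); ℓ=2 even so k=1
i=0: a=18 ⇒ p=18, q=1
i=1: a=3 ⇒ p=55, q=3
(x₁, y₁) = (55, 3);  55² − 336·3² = 1 ✓
(55+3√336)^2 = 6049 + 330√336
(55+3√336)^3 = 665335 + 36297√336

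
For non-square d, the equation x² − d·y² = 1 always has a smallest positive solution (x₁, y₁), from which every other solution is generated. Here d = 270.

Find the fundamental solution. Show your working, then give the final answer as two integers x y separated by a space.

5291 322

d=270: √d = [16; 2,3,6,3,2,32] (ℓ=6, even), read p_5/q_5
i=0: a=16 ⇒ p=16, q=1
i=1: a=2 ⇒ p=33, q=2
i=2: a=3 ⇒ p=115, q=7
i=3: a=6 ⇒ p=723, q=44
i=4: a=3 ⇒ p=2284, q=139
i=5: a=2 ⇒ p=5291, q=322
→ (5291, 322).  Check: 5291²=27994681, 270·322²=27994680, difference 1.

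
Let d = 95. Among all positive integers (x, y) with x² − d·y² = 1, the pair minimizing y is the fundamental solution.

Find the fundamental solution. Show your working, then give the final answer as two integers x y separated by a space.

39 4

d=95: √d = [9; 1,2,1,18] (ℓ=4, even), read p_3/q_3
step 0: (9, 1)  from 9·(1,0) + (0,1)
step 1: (10, 1)  from 1·(9,1) + (1,0)
step 2: (29, 3)  from 2·(10,1) + (9,1)
step 3: (39, 4)  from 1·(29,3) + (10,1)
fundamental: x₁=39, y₁=4  (since 1521 − 95·16 = 1)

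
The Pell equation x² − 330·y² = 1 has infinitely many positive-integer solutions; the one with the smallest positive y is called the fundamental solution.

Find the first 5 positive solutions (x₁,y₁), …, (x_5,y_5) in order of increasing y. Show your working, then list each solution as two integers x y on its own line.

[18; 6,36] for √330; ℓ=2 ⇒ convergent index 1
step 0: (18, 1)  from 18·(1,0) + (0,1)
step 1: (109, 6)  from 6·(18,1) + (1,0)
fundamental: x₁=109, y₁=6  (since 11881 − 330·36 = 1)
(109+6√330)^2 = 23761 + 1308√330
(109+6√330)^3 = 5179789 + 285138√330
(109+6√330)^4 = 1129170241 + 62158776√330
(109+6√330)^5 = 246153932749 + 13550328030√330

109 6
23761 1308
5179789 285138
1129170241 62158776
246153932749 13550328030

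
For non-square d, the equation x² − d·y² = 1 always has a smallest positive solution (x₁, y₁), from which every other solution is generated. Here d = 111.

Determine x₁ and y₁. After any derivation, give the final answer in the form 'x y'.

[10; 1,1,6,1,1,20] for √111; ℓ=6 ⇒ convergent index 5
a_0=10:  p_0=10·1+0=10,  q_0=10·0+1=1
a_1=1:  p_1=1·10+1=11,  q_1=1·1+0=1
a_2=1:  p_2=1·11+10=21,  q_2=1·1+1=2
…
a_4=1:  p_4=1·137+21=158,  q_4=1·13+2=15
a_5=1:  p_5=1·158+137=295,  q_5=1·15+13=28
(x₁, y₁) = (295, 28);  295² − 111·28² = 1 ✓

295 28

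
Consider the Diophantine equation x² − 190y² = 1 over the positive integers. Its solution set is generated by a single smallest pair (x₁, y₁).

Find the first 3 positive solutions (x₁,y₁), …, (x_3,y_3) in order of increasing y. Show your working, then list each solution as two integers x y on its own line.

d=190: √d = [13; 1,3,1,1,1,…,3,1,26] (ℓ=14, even), read p_13/q_13
a_0=13:  p_0=13·1+0=13,  q_0=13·0+1=1
…
a_3=1:  p_3=1·55+14=69,  q_3=1·4+1=5
a_4=1:  p_4=1·69+55=124,  q_4=1·5+4=9
…
a_7=2:  p_7=2·510+193=1213,  q_7=2·37+14=88
…
a_11=1:  p_11=1·7085+4149=11234,  q_11=1·514+301=815
a_12=3:  p_12=3·11234+7085=40787,  q_12=3·815+514=2959
a_13=1:  p_13=1·40787+11234=52021,  q_13=1·2959+815=3774
fundamental: x₁=52021, y₁=3774  (since 2706184441 − 190·14243076 = 1)
n=2: (52021,3774)∘(52021,3774) = (52021·52021+190·3774·3774, 52021·3774+3774·52021) = (5412368881,392654508)
n=3: (5412368881,392654508)∘(52021,3774) = (52021·5412368881+190·3774·392654508, 52021·392654508+3774·5412368881) = (563113683064981,40852560317562)

52021 3774
5412368881 392654508
563113683064981 40852560317562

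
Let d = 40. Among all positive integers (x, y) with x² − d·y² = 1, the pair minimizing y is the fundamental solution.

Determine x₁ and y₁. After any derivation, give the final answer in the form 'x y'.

19 3

d=40: √d = [6; 3,12] (ℓ=2, even), read p_1/q_1
i=0: a=6 ⇒ p=6, q=1
i=1: a=3 ⇒ p=19, q=3
(x₁, y₁) = (19, 3);  19² − 40·3² = 1 ✓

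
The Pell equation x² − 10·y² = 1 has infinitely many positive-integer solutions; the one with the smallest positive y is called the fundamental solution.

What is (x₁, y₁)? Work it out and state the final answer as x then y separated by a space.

19 6

[3; 6] for √10; ℓ=1 ⇒ convergent index 1
k=0  a_k=3  p_k/q_k = 3/1
k=1  a_k=6  p_k/q_k = 19/6
(x₁, y₁) = (19, 6);  19² − 10·6² = 1 ✓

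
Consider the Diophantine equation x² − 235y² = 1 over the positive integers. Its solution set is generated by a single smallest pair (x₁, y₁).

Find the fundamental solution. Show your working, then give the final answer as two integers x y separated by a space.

[15; 3,30] for √235; ℓ=2 ⇒ convergent index 1
step 0: (15, 1)  from 15·(1,0) + (0,1)
step 1: (46, 3)  from 3·(15,1) + (1,0)
fundamental: x₁=46, y₁=3  (since 2116 − 235·9 = 1)

46 3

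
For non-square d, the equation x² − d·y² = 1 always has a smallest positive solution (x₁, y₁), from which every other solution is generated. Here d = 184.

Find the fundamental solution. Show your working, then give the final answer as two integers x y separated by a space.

√184 = [13; 1,1,3,2,1,2,1,2,3,1,1,26, …], period ℓ=12 (even) → k=11
i=0: a=13 ⇒ p=13, q=1
…
i=4: a=2 ⇒ p=217, q=16
…
i=9: a=3 ⇒ p=10594, q=781
i=10: a=1 ⇒ p=13741, q=1013
i=11: a=1 ⇒ p=24335, q=1794
(x₁, y₁) = (24335, 1794);  24335² − 184·1794² = 1 ✓

24335 1794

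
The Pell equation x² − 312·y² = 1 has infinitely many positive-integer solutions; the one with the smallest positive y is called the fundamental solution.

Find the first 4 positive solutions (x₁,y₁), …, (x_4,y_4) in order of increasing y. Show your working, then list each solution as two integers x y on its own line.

53 3
5617 318
595349 33705
63101377 3572412

√312 → a₀=17, period (1,1,1,34); ℓ=4 even so k=3
i=0: a=17 ⇒ p=17, q=1
i=1: a=1 ⇒ p=18, q=1
i=2: a=1 ⇒ p=35, q=2
i=3: a=1 ⇒ p=53, q=3
fundamental: x₁=53, y₁=3  (since 2809 − 312·9 = 1)
(x_2, y_2) = (53·53 + 312·3·3, 53·3 + 3·53) = (5617, 318)
(x_3, y_3) = (53·5617 + 312·3·318, 53·318 + 3·5617) = (595349, 33705)
(x_4, y_4) = (53·595349 + 312·3·33705, 53·33705 + 3·595349) = (63101377, 3572412)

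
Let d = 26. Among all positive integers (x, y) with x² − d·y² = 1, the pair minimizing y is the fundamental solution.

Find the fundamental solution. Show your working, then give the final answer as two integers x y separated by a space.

51 10

√26 = [5; 10, …], period ℓ=1 (odd) → k=1
i=0: a=5 ⇒ p=5, q=1
i=1: a=10 ⇒ p=51, q=10
(x₁, y₁) = (51, 10);  51² − 26·10² = 1 ✓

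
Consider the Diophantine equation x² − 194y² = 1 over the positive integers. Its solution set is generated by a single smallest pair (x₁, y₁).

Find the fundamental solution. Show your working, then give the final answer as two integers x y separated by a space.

[13; 1,12,1,26] for √194; ℓ=4 ⇒ convergent index 3
k=0  a_k=13  p_k/q_k = 13/1
…
k=2  a_k=12  p_k/q_k = 181/13
k=3  a_k=1  p_k/q_k = 195/14
fundamental: x₁=195, y₁=14  (since 38025 − 194·196 = 1)

195 14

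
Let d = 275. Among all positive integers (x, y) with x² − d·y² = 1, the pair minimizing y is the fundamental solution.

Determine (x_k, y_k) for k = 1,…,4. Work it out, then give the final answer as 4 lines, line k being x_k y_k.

d=275: √d = [16; 1,1,2,1,1,32] (ℓ=6, even), read p_5/q_5
a_0=16:  p_0=16·1+0=16,  q_0=16·0+1=1
a_1=1:  p_1=1·16+1=17,  q_1=1·1+0=1
…
a_4=1:  p_4=1·83+33=116,  q_4=1·5+2=7
a_5=1:  p_5=1·116+83=199,  q_5=1·7+5=12
(x₁, y₁) = (199, 12);  199² − 275·12² = 1 ✓
(x_2, y_2) = (199·199 + 275·12·12, 199·12 + 12·199) = (79201, 4776)
(x_3, y_3) = (199·79201 + 275·12·4776, 199·4776 + 12·79201) = (31521799, 1900836)
(x_4, y_4) = (199·31521799 + 275·12·1900836, 199·1900836 + 12·31521799) = (12545596801, 756527952)

199 12
79201 4776
31521799 1900836
12545596801 756527952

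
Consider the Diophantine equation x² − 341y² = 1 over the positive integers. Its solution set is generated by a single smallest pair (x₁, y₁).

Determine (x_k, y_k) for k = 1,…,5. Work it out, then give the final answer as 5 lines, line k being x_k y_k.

[18; 2,6,1,8,2,…,6,2,36] for √341; ℓ=14 ⇒ convergent index 13
i=0: a=18 ⇒ p=18, q=1
…
i=3: a=1 ⇒ p=277, q=15
…
i=5: a=2 ⇒ p=5189, q=281
i=6: a=1 ⇒ p=7645, q=414
i=7: a=2 ⇒ p=20479, q=1109
…
i=9: a=2 ⇒ p=76727, q=4155
i=10: a=8 ⇒ p=641940, q=34763
…
i=12: a=6 ⇒ p=4953942, q=268271
i=13: a=2 ⇒ p=10626551, q=575460
→ (10626551, 575460).  Check: 10626551²=112923586155601, 341·575460²=112923586155600, difference 1.
k=2:  x_2 = 10626551·10626551+341·575460·575460 = 225847172311201,  y_2 = 10626551·575460+575460·10626551 = 12230310076920
k=3:  x_3 = 10626551·225847172311201+341·575460·12230310076920 = 4799952989541519968951,  y_3 = 10626551·12230310076920+575460·225847172311201 = 259932027556408030380
k=4:  x_4 = 10626551·4799952989541519968951+341·575460·259932027556408030380 = 102013890481930631287980124801,  y_4 = 10626551·259932027556408030380+575460·4799952989541519968951 = 5524361894723138392975161840
k=5:  x_5 = 10626551·102013890481930631287980124801+341·575460·5524361894723138392975161840 = 2168111619829296063734843424848413751,  y_5 = 10626551·5524361894723138392975161840+575460·102013890481930631287980124801 = 117409826833463862093989641643997300

10626551 575460
225847172311201 12230310076920
4799952989541519968951 259932027556408030380
102013890481930631287980124801 5524361894723138392975161840
2168111619829296063734843424848413751 117409826833463862093989641643997300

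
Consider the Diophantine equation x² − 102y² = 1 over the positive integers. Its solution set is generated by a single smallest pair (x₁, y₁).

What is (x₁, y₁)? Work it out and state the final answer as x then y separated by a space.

d=102: √d = [10; 10,20] (ℓ=2, even), read p_1/q_1
step 0: (10, 1)  from 10·(1,0) + (0,1)
step 1: (101, 10)  from 10·(10,1) + (1,0)
(x₁, y₁) = (101, 10);  101² − 102·10² = 1 ✓

101 10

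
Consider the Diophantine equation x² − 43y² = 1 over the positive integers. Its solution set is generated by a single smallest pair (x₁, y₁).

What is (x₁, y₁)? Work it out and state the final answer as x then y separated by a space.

√43 = [6; 1,1,3,1,5,1,3,1,1,12, …], period ℓ=10 (even) → k=9
a_0=6:  p_0=6·1+0=6,  q_0=6·0+1=1
a_1=1:  p_1=1·6+1=7,  q_1=1·1+0=1
a_2=1:  p_2=1·7+6=13,  q_2=1·1+1=2
a_3=3:  p_3=3·13+7=46,  q_3=3·2+1=7
…
a_5=5:  p_5=5·59+46=341,  q_5=5·9+7=52
a_6=1:  p_6=1·341+59=400,  q_6=1·52+9=61
…
a_8=1:  p_8=1·1541+400=1941,  q_8=1·235+61=296
a_9=1:  p_9=1·1941+1541=3482,  q_9=1·296+235=531
→ (3482, 531).  Check: 3482²=12124324, 43·531²=12124323, difference 1.

3482 531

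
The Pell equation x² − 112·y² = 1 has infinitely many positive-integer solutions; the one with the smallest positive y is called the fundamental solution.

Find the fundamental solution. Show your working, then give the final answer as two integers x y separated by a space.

127 12

d=112: √d = [10; 1,1,2,1,1,20] (ℓ=6, even), read p_5/q_5
k=0  a_k=10  p_k/q_k = 10/1
k=1  a_k=1  p_k/q_k = 11/1
…
k=4  a_k=1  p_k/q_k = 74/7
k=5  a_k=1  p_k/q_k = 127/12
→ (127, 12).  Check: 127²=16129, 112·12²=16128, difference 1.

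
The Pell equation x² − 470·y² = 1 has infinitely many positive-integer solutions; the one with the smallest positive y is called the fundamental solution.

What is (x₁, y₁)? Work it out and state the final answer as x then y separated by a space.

√470 = [21; 1,2,8,2,1,42, …], period ℓ=6 (even) → k=5
i=0: a=21 ⇒ p=21, q=1
…
i=3: a=8 ⇒ p=542, q=25
i=4: a=2 ⇒ p=1149, q=53
i=5: a=1 ⇒ p=1691, q=78
fundamental: x₁=1691, y₁=78  (since 2859481 − 470·6084 = 1)

1691 78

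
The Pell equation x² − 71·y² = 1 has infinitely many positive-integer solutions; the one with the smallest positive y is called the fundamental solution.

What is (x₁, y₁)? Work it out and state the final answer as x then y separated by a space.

3480 413

[8; 2,2,1,7,1,2,2,16] for √71; ℓ=8 ⇒ convergent index 7
k=0  a_k=8  p_k/q_k = 8/1
k=1  a_k=2  p_k/q_k = 17/2
k=2  a_k=2  p_k/q_k = 42/5
k=3  a_k=1  p_k/q_k = 59/7
…
k=5  a_k=1  p_k/q_k = 514/61
k=6  a_k=2  p_k/q_k = 1483/176
k=7  a_k=2  p_k/q_k = 3480/413
fundamental: x₁=3480, y₁=413  (since 12110400 − 71·170569 = 1)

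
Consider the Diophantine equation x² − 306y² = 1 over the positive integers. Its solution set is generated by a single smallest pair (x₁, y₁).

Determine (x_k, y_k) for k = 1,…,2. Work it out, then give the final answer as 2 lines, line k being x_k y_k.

35 2
2449 140

d=306: √d = [17; 2,34] (ℓ=2, even), read p_1/q_1
step 0: (17, 1)  from 17·(1,0) + (0,1)
step 1: (35, 2)  from 2·(17,1) + (1,0)
fundamental: x₁=35, y₁=2  (since 1225 − 306·4 = 1)
(x_2, y_2) = (35·35 + 306·2·2, 35·2 + 2·35) = (2449, 140)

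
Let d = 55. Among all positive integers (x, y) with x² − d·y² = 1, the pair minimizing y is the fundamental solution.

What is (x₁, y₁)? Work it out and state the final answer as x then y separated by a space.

√55 → a₀=7, period (2,2,2,14); ℓ=4 even so k=3
a_0=7:  p_0=7·1+0=7,  q_0=7·0+1=1
…
a_2=2:  p_2=2·15+7=37,  q_2=2·2+1=5
a_3=2:  p_3=2·37+15=89,  q_3=2·5+2=12
→ (89, 12).  Check: 89²=7921, 55·12²=7920, difference 1.

89 12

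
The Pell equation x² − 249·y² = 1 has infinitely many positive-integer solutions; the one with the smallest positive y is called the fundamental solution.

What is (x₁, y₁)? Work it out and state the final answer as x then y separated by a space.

8553815 542076

√249 → a₀=15, period (1,3,1,1,5,…,3,1,30); ℓ=16 even so k=15
a_0=15:  p_0=15·1+0=15,  q_0=15·0+1=1
a_1=1:  p_1=1·15+1=16,  q_1=1·1+0=1
…
a_4=1:  p_4=1·79+63=142,  q_4=1·5+4=9
…
a_8=10:  p_8=10·3582+931=36751,  q_8=10·227+59=2329
a_9=3:  p_9=3·36751+3582=113835,  q_9=3·2329+227=7214
…
a_12=1:  p_12=1·866765+150586=1017351,  q_12=1·54929+9543=64472
a_13=1:  p_13=1·1017351+866765=1884116,  q_13=1·64472+54929=119401
a_14=3:  p_14=3·1884116+1017351=6669699,  q_14=3·119401+64472=422675
a_15=1:  p_15=1·6669699+1884116=8553815,  q_15=1·422675+119401=542076
fundamental: x₁=8553815, y₁=542076  (since 73167751054225 − 249·293846389776 = 1)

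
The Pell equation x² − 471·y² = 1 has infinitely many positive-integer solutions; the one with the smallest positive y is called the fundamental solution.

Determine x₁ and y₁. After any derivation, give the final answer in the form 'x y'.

7838695 361188

[21; 1,2,2,1,3,…,2,1,42] for √471; ℓ=14 ⇒ convergent index 13
k=0  a_k=21  p_k/q_k = 21/1
k=1  a_k=1  p_k/q_k = 22/1
k=2  a_k=2  p_k/q_k = 65/3
k=3  a_k=2  p_k/q_k = 152/7
k=4  a_k=1  p_k/q_k = 217/10
k=5  a_k=3  p_k/q_k = 803/37
k=6  a_k=4  p_k/q_k = 3429/158
k=7  a_k=14  p_k/q_k = 48809/2249
…
k=9  a_k=3  p_k/q_k = 644804/29711
k=10  a_k=1  p_k/q_k = 843469/38865
k=11  a_k=2  p_k/q_k = 2331742/107441
k=12  a_k=2  p_k/q_k = 5506953/253747
k=13  a_k=1  p_k/q_k = 7838695/361188
(x₁, y₁) = (7838695, 361188);  7838695² − 471·361188² = 1 ✓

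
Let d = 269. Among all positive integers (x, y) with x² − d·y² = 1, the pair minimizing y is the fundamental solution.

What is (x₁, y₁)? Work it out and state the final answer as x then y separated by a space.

13449 820

[16; 2,2,32] for √269; ℓ=3 ⇒ convergent index 5
step 0: (16, 1)  from 16·(1,0) + (0,1)
step 1: (33, 2)  from 2·(16,1) + (1,0)
step 2: (82, 5)  from 2·(33,2) + (16,1)
step 3: (2657, 162)  from 32·(82,5) + (33,2)
step 4: (5396, 329)  from 2·(2657,162) + (82,5)
step 5: (13449, 820)  from 2·(5396,329) + (2657,162)
(x₁, y₁) = (13449, 820);  13449² − 269·820² = 1 ✓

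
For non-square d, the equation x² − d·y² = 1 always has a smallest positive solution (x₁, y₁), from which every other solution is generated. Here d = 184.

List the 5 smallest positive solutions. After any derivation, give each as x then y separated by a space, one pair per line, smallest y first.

[13; 1,1,3,2,1,2,1,2,3,1,1,26] for √184; ℓ=12 ⇒ convergent index 11
i=0: a=13 ⇒ p=13, q=1
i=1: a=1 ⇒ p=14, q=1
…
i=4: a=2 ⇒ p=217, q=16
…
i=8: a=2 ⇒ p=3147, q=232
i=9: a=3 ⇒ p=10594, q=781
i=10: a=1 ⇒ p=13741, q=1013
i=11: a=1 ⇒ p=24335, q=1794
fundamental: x₁=24335, y₁=1794  (since 592192225 − 184·3218436 = 1)
(x_2, y_2) = (24335·24335 + 184·1794·1794, 24335·1794 + 1794·24335) = (1184384449, 87313980)
(x_3, y_3) = (24335·1184384449 + 184·1794·87313980, 24335·87313980 + 1794·1184384449) = (57643991108495, 4249571404806)
(x_4, y_4) = (24335·57643991108495 + 184·1794·4249571404806, 24335·4249571404806 + 1794·57643991108495) = (2805533046066067201, 206826640184594040)
(x_5, y_5) = (24335·2805533046066067201 + 184·1794·206826640184594040, 24335·206826640184594040 + 1794·2805533046066067201) = (136545293294391499564175, 10066252573534620521994)

24335 1794
1184384449 87313980
57643991108495 4249571404806
2805533046066067201 206826640184594040
136545293294391499564175 10066252573534620521994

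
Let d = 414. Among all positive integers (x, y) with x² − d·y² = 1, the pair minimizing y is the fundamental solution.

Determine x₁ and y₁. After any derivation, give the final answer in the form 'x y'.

24335 1196

√414 → a₀=20, period (2,1,7,2,7,1,2,40); ℓ=8 even so k=7
k=0  a_k=20  p_k/q_k = 20/1
k=1  a_k=2  p_k/q_k = 41/2
…
k=4  a_k=2  p_k/q_k = 997/49
k=5  a_k=7  p_k/q_k = 7447/366
k=6  a_k=1  p_k/q_k = 8444/415
k=7  a_k=2  p_k/q_k = 24335/1196
(x₁, y₁) = (24335, 1196);  24335² − 414·1196² = 1 ✓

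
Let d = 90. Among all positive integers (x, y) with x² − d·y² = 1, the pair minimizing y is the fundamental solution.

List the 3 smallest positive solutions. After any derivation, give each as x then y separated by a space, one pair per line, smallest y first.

[9; 2,18] for √90; ℓ=2 ⇒ convergent index 1
i=0: a=9 ⇒ p=9, q=1
i=1: a=2 ⇒ p=19, q=2
fundamental: x₁=19, y₁=2  (since 361 − 90·4 = 1)
k=2:  x_2 = 19·19+90·2·2 = 721,  y_2 = 19·2+2·19 = 76
k=3:  x_3 = 19·721+90·2·76 = 27379,  y_3 = 19·76+2·721 = 2886

19 2
721 76
27379 2886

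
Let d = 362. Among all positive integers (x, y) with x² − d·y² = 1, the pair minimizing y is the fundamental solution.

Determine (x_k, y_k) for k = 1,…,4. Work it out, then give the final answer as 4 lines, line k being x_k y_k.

√362 → a₀=19, period (38); ℓ=1 odd so k=1
a_0=19:  p_0=19·1+0=19,  q_0=19·0+1=1
a_1=38:  p_1=38·19+1=723,  q_1=38·1+0=38
(x₁, y₁) = (723, 38);  723² − 362·38² = 1 ✓
n=2: (723,38)∘(723,38) = (723·723+362·38·38, 723·38+38·723) = (1045457,54948)
n=3: (1045457,54948)∘(723,38) = (723·1045457+362·38·54948, 723·54948+38·1045457) = (1511730099,79454770)
n=4: (1511730099,79454770)∘(723,38) = (723·1511730099+362·38·79454770, 723·79454770+38·1511730099) = (2185960677697,114891542472)

723 38
1045457 54948
1511730099 79454770
2185960677697 114891542472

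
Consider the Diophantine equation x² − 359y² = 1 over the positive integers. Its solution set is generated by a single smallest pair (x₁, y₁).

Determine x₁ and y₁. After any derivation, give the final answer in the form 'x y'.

√359 → a₀=18, period (1,17,1,36); ℓ=4 even so k=3
step 0: (18, 1)  from 18·(1,0) + (0,1)
step 1: (19, 1)  from 1·(18,1) + (1,0)
step 2: (341, 18)  from 17·(19,1) + (18,1)
step 3: (360, 19)  from 1·(341,18) + (19,1)
(x₁, y₁) = (360, 19);  360² − 359·19² = 1 ✓

360 19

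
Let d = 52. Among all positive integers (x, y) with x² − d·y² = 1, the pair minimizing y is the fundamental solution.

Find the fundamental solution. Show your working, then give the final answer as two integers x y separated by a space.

d=52: √d = [7; 4,1,2,1,4,14] (ℓ=6, even), read p_5/q_5
step 0: (7, 1)  from 7·(1,0) + (0,1)
step 1: (29, 4)  from 4·(7,1) + (1,0)
…
step 4: (137, 19)  from 1·(101,14) + (36,5)
step 5: (649, 90)  from 4·(137,19) + (101,14)
fundamental: x₁=649, y₁=90  (since 421201 − 52·8100 = 1)

649 90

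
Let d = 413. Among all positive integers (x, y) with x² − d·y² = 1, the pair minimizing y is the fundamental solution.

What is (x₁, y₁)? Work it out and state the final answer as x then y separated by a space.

113399 5580

√413 → a₀=20, period (3,9,1,4,1,9,3,40); ℓ=8 even so k=7
a_0=20:  p_0=20·1+0=20,  q_0=20·0+1=1
a_1=3:  p_1=3·20+1=61,  q_1=3·1+0=3
…
a_6=9:  p_6=9·3719+3089=36560,  q_6=9·183+152=1799
a_7=3:  p_7=3·36560+3719=113399,  q_7=3·1799+183=5580
(x₁, y₁) = (113399, 5580);  113399² − 413·5580² = 1 ✓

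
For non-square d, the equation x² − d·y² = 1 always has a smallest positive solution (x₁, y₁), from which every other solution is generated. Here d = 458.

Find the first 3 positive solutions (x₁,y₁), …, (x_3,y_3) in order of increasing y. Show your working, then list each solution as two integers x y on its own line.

[21; 2,2,42] for √458; ℓ=3 ⇒ convergent index 5
i=0: a=21 ⇒ p=21, q=1
i=1: a=2 ⇒ p=43, q=2
i=2: a=2 ⇒ p=107, q=5
…
i=4: a=2 ⇒ p=9181, q=429
i=5: a=2 ⇒ p=22899, q=1070
→ (22899, 1070).  Check: 22899²=524364201, 458·1070²=524364200, difference 1.
(22899+1070√458)^2 = 1048728401 + 49003860√458
(22899+1070√458)^3 = 48029663286099 + 2244278779210√458

22899 1070
1048728401 49003860
48029663286099 2244278779210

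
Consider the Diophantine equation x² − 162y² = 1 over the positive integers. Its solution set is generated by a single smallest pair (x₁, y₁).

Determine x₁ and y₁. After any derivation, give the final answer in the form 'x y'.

19601 1540

√162 = [12; 1,2,1,2,12,2,1,2,1,24, …], period ℓ=10 (even) → k=9
i=0: a=12 ⇒ p=12, q=1
…
i=2: a=2 ⇒ p=38, q=3
…
i=4: a=2 ⇒ p=140, q=11
i=5: a=12 ⇒ p=1731, q=136
i=6: a=2 ⇒ p=3602, q=283
i=7: a=1 ⇒ p=5333, q=419
i=8: a=2 ⇒ p=14268, q=1121
i=9: a=1 ⇒ p=19601, q=1540
(x₁, y₁) = (19601, 1540);  19601² − 162·1540² = 1 ✓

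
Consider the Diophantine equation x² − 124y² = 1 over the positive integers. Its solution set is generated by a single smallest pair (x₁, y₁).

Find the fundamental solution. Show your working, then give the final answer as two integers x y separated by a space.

4620799 414960

√124 = [11; 7,2,1,1,1,…,2,7,22, …], period ℓ=16 (even) → k=15
k=0  a_k=11  p_k/q_k = 11/1
…
k=3  a_k=1  p_k/q_k = 245/22
…
k=6  a_k=3  p_k/q_k = 2383/214
…
k=8  a_k=4  p_k/q_k = 14543/1306
…
k=12  a_k=1  p_k/q_k = 152167/13665
k=13  a_k=1  p_k/q_k = 237042/21287
k=14  a_k=2  p_k/q_k = 626251/56239
k=15  a_k=7  p_k/q_k = 4620799/414960
→ (4620799, 414960).  Check: 4620799²=21351783398401, 124·414960²=21351783398400, difference 1.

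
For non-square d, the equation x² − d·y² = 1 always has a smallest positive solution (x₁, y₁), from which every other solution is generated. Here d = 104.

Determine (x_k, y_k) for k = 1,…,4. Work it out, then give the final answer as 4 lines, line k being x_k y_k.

d=104: √d = [10; 5,20] (ℓ=2, even), read p_1/q_1
a_0=10:  p_0=10·1+0=10,  q_0=10·0+1=1
a_1=5:  p_1=5·10+1=51,  q_1=5·1+0=5
fundamental: x₁=51, y₁=5  (since 2601 − 104·25 = 1)
(51+5√104)^2 = 5201 + 510√104
(51+5√104)^3 = 530451 + 52015√104
(51+5√104)^4 = 54100801 + 5305020√104

51 5
5201 510
530451 52015
54100801 5305020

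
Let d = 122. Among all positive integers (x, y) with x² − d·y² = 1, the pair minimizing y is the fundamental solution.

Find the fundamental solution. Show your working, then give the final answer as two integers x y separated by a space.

[11; 22] for √122; ℓ=1 ⇒ convergent index 1
i=0: a=11 ⇒ p=11, q=1
i=1: a=22 ⇒ p=243, q=22
fundamental: x₁=243, y₁=22  (since 59049 − 122·484 = 1)

243 22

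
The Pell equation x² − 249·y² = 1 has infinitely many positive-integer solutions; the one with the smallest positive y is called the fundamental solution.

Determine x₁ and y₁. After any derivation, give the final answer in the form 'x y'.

8553815 542076

√249 → a₀=15, period (1,3,1,1,5,…,3,1,30); ℓ=16 even so k=15
step 0: (15, 1)  from 15·(1,0) + (0,1)
step 1: (16, 1)  from 1·(15,1) + (1,0)
…
step 4: (142, 9)  from 1·(79,5) + (63,4)
…
step 10: (150586, 9543)  from 1·(113835,7214) + (36751,2329)
…
step 12: (1017351, 64472)  from 1·(866765,54929) + (150586,9543)
…
step 14: (6669699, 422675)  from 3·(1884116,119401) + (1017351,64472)
step 15: (8553815, 542076)  from 1·(6669699,422675) + (1884116,119401)
(x₁, y₁) = (8553815, 542076);  8553815² − 249·542076² = 1 ✓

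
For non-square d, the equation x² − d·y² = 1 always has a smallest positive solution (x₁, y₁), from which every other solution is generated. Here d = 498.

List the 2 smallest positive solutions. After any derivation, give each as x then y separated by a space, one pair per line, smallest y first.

179777 8056
64639539457 2896567024

[22; 3,6,22,6,3,44] for √498; ℓ=6 ⇒ convergent index 5
k=0  a_k=22  p_k/q_k = 22/1
k=1  a_k=3  p_k/q_k = 67/3
…
k=4  a_k=6  p_k/q_k = 56794/2545
k=5  a_k=3  p_k/q_k = 179777/8056
fundamental: x₁=179777, y₁=8056  (since 32319769729 − 498·64899136 = 1)
n=2: (179777,8056)∘(179777,8056) = (179777·179777+498·8056·8056, 179777·8056+8056·179777) = (64639539457,2896567024)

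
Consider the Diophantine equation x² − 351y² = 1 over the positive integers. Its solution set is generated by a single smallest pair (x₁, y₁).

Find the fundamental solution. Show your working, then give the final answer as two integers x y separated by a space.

√351 → a₀=18, period (1,2,1,3,2,2,2,3,1,2,1,36); ℓ=12 even so k=11
a_0=18:  p_0=18·1+0=18,  q_0=18·0+1=1
a_1=1:  p_1=1·18+1=19,  q_1=1·1+0=1
…
a_3=1:  p_3=1·56+19=75,  q_3=1·3+1=4
…
a_5=2:  p_5=2·281+75=637,  q_5=2·15+4=34
a_6=2:  p_6=2·637+281=1555,  q_6=2·34+15=83
a_7=2:  p_7=2·1555+637=3747,  q_7=2·83+34=200
…
a_9=1:  p_9=1·12796+3747=16543,  q_9=1·683+200=883
a_10=2:  p_10=2·16543+12796=45882,  q_10=2·883+683=2449
a_11=1:  p_11=1·45882+16543=62425,  q_11=1·2449+883=3332
→ (62425, 3332).  Check: 62425²=3896880625, 351·3332²=3896880624, difference 1.

62425 3332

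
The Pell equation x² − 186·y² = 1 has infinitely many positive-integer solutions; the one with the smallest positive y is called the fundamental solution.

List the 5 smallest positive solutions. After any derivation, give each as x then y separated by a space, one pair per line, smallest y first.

√186 → a₀=13, period (1,1,1,3,4,3,1,1,1,26); ℓ=10 even so k=9
step 0: (13, 1)  from 13·(1,0) + (0,1)
…
step 4: (150, 11)  from 3·(41,3) + (27,2)
…
step 6: (2073, 152)  from 3·(641,47) + (150,11)
step 7: (2714, 199)  from 1·(2073,152) + (641,47)
step 8: (4787, 351)  from 1·(2714,199) + (2073,152)
step 9: (7501, 550)  from 1·(4787,351) + (2714,199)
→ (7501, 550).  Check: 7501²=56265001, 186·550²=56265000, difference 1.
k=2:  x_2 = 7501·7501+186·550·550 = 112530001,  y_2 = 7501·550+550·7501 = 8251100
k=3:  x_3 = 7501·112530001+186·550·8251100 = 1688175067501,  y_3 = 7501·8251100+550·112530001 = 123783001650
k=4:  x_4 = 7501·1688175067501+186·550·123783001650 = 25326002250120001,  y_4 = 7501·123783001650+550·1688175067501 = 1856992582502200
k=5:  x_5 = 7501·25326002250120001+186·550·1856992582502200 = 379940684068125187501,  y_5 = 7501·1856992582502200+550·25326002250120001 = 27858602598915002750

7501 550
112530001 8251100
1688175067501 123783001650
25326002250120001 1856992582502200
379940684068125187501 27858602598915002750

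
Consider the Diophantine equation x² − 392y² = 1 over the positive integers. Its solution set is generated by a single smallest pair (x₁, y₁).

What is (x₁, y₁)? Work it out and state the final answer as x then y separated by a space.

99 5

[19; 1,3,1,38] for √392; ℓ=4 ⇒ convergent index 3
i=0: a=19 ⇒ p=19, q=1
…
i=2: a=3 ⇒ p=79, q=4
i=3: a=1 ⇒ p=99, q=5
(x₁, y₁) = (99, 5);  99² − 392·5² = 1 ✓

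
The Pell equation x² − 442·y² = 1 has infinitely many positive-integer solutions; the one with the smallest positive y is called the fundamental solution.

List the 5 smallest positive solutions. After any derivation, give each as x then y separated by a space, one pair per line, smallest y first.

883 42
1559377 74172
2753858899 130987710
4863313256257 231324221688
8588608456690963 408518444513298

√442 → a₀=21, period (42); ℓ=1 odd so k=1
i=0: a=21 ⇒ p=21, q=1
i=1: a=42 ⇒ p=883, q=42
(x₁, y₁) = (883, 42);  883² − 442·42² = 1 ✓
k=2:  x_2 = 883·883+442·42·42 = 1559377,  y_2 = 883·42+42·883 = 74172
k=3:  x_3 = 883·1559377+442·42·74172 = 2753858899,  y_3 = 883·74172+42·1559377 = 130987710
k=4:  x_4 = 883·2753858899+442·42·130987710 = 4863313256257,  y_4 = 883·130987710+42·2753858899 = 231324221688
k=5:  x_5 = 883·4863313256257+442·42·231324221688 = 8588608456690963,  y_5 = 883·231324221688+42·4863313256257 = 408518444513298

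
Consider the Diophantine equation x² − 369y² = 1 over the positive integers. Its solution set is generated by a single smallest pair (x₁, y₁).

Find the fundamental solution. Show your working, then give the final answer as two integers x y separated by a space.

8396801 437120

[19; 4,1,3,2,7,4,7,2,3,1,4,38] for √369; ℓ=12 ⇒ convergent index 11
step 0: (19, 1)  from 19·(1,0) + (0,1)
step 1: (77, 4)  from 4·(19,1) + (1,0)
step 2: (96, 5)  from 1·(77,4) + (19,1)
…
step 5: (6147, 320)  from 7·(826,43) + (365,19)
…
step 9: (1364557, 71036)  from 3·(393504,20485) + (184045,9581)
step 10: (1758061, 91521)  from 1·(1364557,71036) + (393504,20485)
step 11: (8396801, 437120)  from 4·(1758061,91521) + (1364557,71036)
→ (8396801, 437120).  Check: 8396801²=70506267033601, 369·437120²=70506267033600, difference 1.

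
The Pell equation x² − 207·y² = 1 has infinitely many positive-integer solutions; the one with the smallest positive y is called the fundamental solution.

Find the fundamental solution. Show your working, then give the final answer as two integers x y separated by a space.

1151 80

√207 = [14; 2,1,1,2,1,1,2,28, …], period ℓ=8 (even) → k=7
a_0=14:  p_0=14·1+0=14,  q_0=14·0+1=1
…
a_6=1:  p_6=1·259+187=446,  q_6=1·18+13=31
a_7=2:  p_7=2·446+259=1151,  q_7=2·31+18=80
(x₁, y₁) = (1151, 80);  1151² − 207·80² = 1 ✓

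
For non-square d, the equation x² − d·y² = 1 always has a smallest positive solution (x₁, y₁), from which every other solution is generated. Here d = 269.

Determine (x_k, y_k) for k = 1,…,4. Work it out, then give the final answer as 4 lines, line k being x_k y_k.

13449 820
361751201 22056360
9730383791049 593271970460
261727862849884801 15957829439376720

√269 = [16; 2,2,32, …], period ℓ=3 (odd) → k=5
k=0  a_k=16  p_k/q_k = 16/1
…
k=3  a_k=32  p_k/q_k = 2657/162
k=4  a_k=2  p_k/q_k = 5396/329
k=5  a_k=2  p_k/q_k = 13449/820
fundamental: x₁=13449, y₁=820  (since 180875601 − 269·672400 = 1)
n=2: (13449,820)∘(13449,820) = (13449·13449+269·820·820, 13449·820+820·13449) = (361751201,22056360)
n=3: (361751201,22056360)∘(13449,820) = (13449·361751201+269·820·22056360, 13449·22056360+820·361751201) = (9730383791049,593271970460)
n=4: (9730383791049,593271970460)∘(13449,820) = (13449·9730383791049+269·820·593271970460, 13449·593271970460+820·9730383791049) = (261727862849884801,15957829439376720)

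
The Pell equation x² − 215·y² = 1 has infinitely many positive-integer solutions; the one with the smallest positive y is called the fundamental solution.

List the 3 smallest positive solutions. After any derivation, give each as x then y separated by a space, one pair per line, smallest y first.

44 3
3871 264
340604 23229

√215 = [14; 1,1,1,28, …], period ℓ=4 (even) → k=3
step 0: (14, 1)  from 14·(1,0) + (0,1)
…
step 2: (29, 2)  from 1·(15,1) + (14,1)
step 3: (44, 3)  from 1·(29,2) + (15,1)
→ (44, 3).  Check: 44²=1936, 215·3²=1935, difference 1.
(x_2, y_2) = (44·44 + 215·3·3, 44·3 + 3·44) = (3871, 264)
(x_3, y_3) = (44·3871 + 215·3·264, 44·264 + 3·3871) = (340604, 23229)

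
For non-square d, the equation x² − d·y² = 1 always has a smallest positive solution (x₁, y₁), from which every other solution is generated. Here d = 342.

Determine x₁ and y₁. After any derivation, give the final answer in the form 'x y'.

√342 → a₀=18, period (2,36); ℓ=2 even so k=1
a_0=18:  p_0=18·1+0=18,  q_0=18·0+1=1
a_1=2:  p_1=2·18+1=37,  q_1=2·1+0=2
(x₁, y₁) = (37, 2);  37² − 342·2² = 1 ✓

37 2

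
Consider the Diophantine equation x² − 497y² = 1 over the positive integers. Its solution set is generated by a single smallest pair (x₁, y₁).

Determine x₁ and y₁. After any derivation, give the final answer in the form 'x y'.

1201887 53912

√497 → a₀=22, period (3,2,2,5,6,5,2,2,3,44); ℓ=10 even so k=9
step 0: (22, 1)  from 22·(1,0) + (0,1)
step 1: (67, 3)  from 3·(22,1) + (1,0)
…
step 3: (379, 17)  from 2·(156,7) + (67,3)
step 4: (2051, 92)  from 5·(379,17) + (156,7)
…
step 8: (352750, 15823)  from 2·(143637,6443) + (65476,2937)
step 9: (1201887, 53912)  from 3·(352750,15823) + (143637,6443)
→ (1201887, 53912).  Check: 1201887²=1444532360769, 497·53912²=1444532360768, difference 1.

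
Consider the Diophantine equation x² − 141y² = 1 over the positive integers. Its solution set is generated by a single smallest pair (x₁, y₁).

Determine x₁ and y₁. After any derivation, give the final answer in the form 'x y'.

d=141: √d = [11; 1,6,1,22] (ℓ=4, even), read p_3/q_3
a_0=11:  p_0=11·1+0=11,  q_0=11·0+1=1
a_1=1:  p_1=1·11+1=12,  q_1=1·1+0=1
a_2=6:  p_2=6·12+11=83,  q_2=6·1+1=7
a_3=1:  p_3=1·83+12=95,  q_3=1·7+1=8
→ (95, 8).  Check: 95²=9025, 141·8²=9024, difference 1.

95 8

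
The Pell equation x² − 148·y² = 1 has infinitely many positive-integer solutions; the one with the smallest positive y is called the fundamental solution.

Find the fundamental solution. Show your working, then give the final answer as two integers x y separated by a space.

√148 = [12; 6,24, …], period ℓ=2 (even) → k=1
i=0: a=12 ⇒ p=12, q=1
i=1: a=6 ⇒ p=73, q=6
→ (73, 6).  Check: 73²=5329, 148·6²=5328, difference 1.

73 6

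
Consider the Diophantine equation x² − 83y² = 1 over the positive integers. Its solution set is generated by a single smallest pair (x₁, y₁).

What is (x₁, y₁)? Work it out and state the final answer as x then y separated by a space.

√83 → a₀=9, period (9,18); ℓ=2 even so k=1
a_0=9:  p_0=9·1+0=9,  q_0=9·0+1=1
a_1=9:  p_1=9·9+1=82,  q_1=9·1+0=9
fundamental: x₁=82, y₁=9  (since 6724 − 83·81 = 1)

82 9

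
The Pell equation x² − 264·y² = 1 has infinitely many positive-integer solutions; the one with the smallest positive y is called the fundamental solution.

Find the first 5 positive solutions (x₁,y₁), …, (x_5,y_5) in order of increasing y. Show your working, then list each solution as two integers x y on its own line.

d=264: √d = [16; 4,32] (ℓ=2, even), read p_1/q_1
k=0  a_k=16  p_k/q_k = 16/1
k=1  a_k=4  p_k/q_k = 65/4
(x₁, y₁) = (65, 4);  65² − 264·4² = 1 ✓
(x_2, y_2) = (65·65 + 264·4·4, 65·4 + 4·65) = (8449, 520)
(x_3, y_3) = (65·8449 + 264·4·520, 65·520 + 4·8449) = (1098305, 67596)
(x_4, y_4) = (65·1098305 + 264·4·67596, 65·67596 + 4·1098305) = (142771201, 8786960)
(x_5, y_5) = (65·142771201 + 264·4·8786960, 65·8786960 + 4·142771201) = (18559157825, 1142237204)

65 4
8449 520
1098305 67596
142771201 8786960
18559157825 1142237204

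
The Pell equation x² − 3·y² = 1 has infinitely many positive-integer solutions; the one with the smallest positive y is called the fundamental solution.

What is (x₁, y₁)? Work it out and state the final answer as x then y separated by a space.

d=3: √d = [1; 1,2] (ℓ=2, even), read p_1/q_1
a_0=1:  p_0=1·1+0=1,  q_0=1·0+1=1
a_1=1:  p_1=1·1+1=2,  q_1=1·1+0=1
fundamental: x₁=2, y₁=1  (since 4 − 3·1 = 1)

2 1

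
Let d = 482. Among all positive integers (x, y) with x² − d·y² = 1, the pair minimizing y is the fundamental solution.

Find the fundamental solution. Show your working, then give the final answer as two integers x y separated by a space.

483 22

√482 = [21; 1,20,1,42, …], period ℓ=4 (even) → k=3
k=0  a_k=21  p_k/q_k = 21/1
k=1  a_k=1  p_k/q_k = 22/1
k=2  a_k=20  p_k/q_k = 461/21
k=3  a_k=1  p_k/q_k = 483/22
(x₁, y₁) = (483, 22);  483² − 482·22² = 1 ✓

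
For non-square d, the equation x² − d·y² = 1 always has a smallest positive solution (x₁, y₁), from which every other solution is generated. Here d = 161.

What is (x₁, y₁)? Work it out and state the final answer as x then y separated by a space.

d=161: √d = [12; 1,2,4,1,2,1,4,2,1,24] (ℓ=10, even), read p_9/q_9
i=0: a=12 ⇒ p=12, q=1
i=1: a=1 ⇒ p=13, q=1
…
i=4: a=1 ⇒ p=203, q=16
…
i=6: a=1 ⇒ p=774, q=61
…
i=8: a=2 ⇒ p=8108, q=639
i=9: a=1 ⇒ p=11775, q=928
fundamental: x₁=11775, y₁=928  (since 138650625 − 161·861184 = 1)

11775 928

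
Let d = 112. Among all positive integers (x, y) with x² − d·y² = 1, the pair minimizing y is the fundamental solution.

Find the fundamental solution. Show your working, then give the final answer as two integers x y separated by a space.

√112 = [10; 1,1,2,1,1,20, …], period ℓ=6 (even) → k=5
a_0=10:  p_0=10·1+0=10,  q_0=10·0+1=1
…
a_4=1:  p_4=1·53+21=74,  q_4=1·5+2=7
a_5=1:  p_5=1·74+53=127,  q_5=1·7+5=12
→ (127, 12).  Check: 127²=16129, 112·12²=16128, difference 1.

127 12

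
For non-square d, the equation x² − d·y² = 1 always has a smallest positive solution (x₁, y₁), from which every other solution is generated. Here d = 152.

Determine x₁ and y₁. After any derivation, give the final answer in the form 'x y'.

d=152: √d = [12; 3,24] (ℓ=2, even), read p_1/q_1
step 0: (12, 1)  from 12·(1,0) + (0,1)
step 1: (37, 3)  from 3·(12,1) + (1,0)
(x₁, y₁) = (37, 3);  37² − 152·3² = 1 ✓

37 3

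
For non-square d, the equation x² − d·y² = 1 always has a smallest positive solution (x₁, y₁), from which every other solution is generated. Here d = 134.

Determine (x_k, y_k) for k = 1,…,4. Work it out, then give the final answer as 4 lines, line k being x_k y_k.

145925 12606
42588211249 3679061100
12429369452874725 1073733982022394
3627511474778900280001 313369262649556627800

d=134: √d = [11; 1,1,2,1,3,…,1,1,22] (ℓ=14, even), read p_13/q_13
a_0=11:  p_0=11·1+0=11,  q_0=11·0+1=1
a_1=1:  p_1=1·11+1=12,  q_1=1·1+0=1
a_2=1:  p_2=1·12+11=23,  q_2=1·1+1=2
a_3=2:  p_3=2·23+12=58,  q_3=2·2+1=5
a_4=1:  p_4=1·58+23=81,  q_4=1·5+2=7
a_5=3:  p_5=3·81+58=301,  q_5=3·7+5=26
…
a_8=1:  p_8=1·4121+382=4503,  q_8=1·356+33=389
a_9=3:  p_9=3·4503+4121=17630,  q_9=3·389+356=1523
a_10=1:  p_10=1·17630+4503=22133,  q_10=1·1523+389=1912
a_11=2:  p_11=2·22133+17630=61896,  q_11=2·1912+1523=5347
a_12=1:  p_12=1·61896+22133=84029,  q_12=1·5347+1912=7259
a_13=1:  p_13=1·84029+61896=145925,  q_13=1·7259+5347=12606
→ (145925, 12606).  Check: 145925²=21294105625, 134·12606²=21294105624, difference 1.
n=2: (145925,12606)∘(145925,12606) = (145925·145925+134·12606·12606, 145925·12606+12606·145925) = (42588211249,3679061100)
n=3: (42588211249,3679061100)∘(145925,12606) = (145925·42588211249+134·12606·3679061100, 145925·3679061100+12606·42588211249) = (12429369452874725,1073733982022394)
n=4: (12429369452874725,1073733982022394)∘(145925,12606) = (145925·12429369452874725+134·12606·1073733982022394, 145925·1073733982022394+12606·12429369452874725) = (3627511474778900280001,313369262649556627800)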